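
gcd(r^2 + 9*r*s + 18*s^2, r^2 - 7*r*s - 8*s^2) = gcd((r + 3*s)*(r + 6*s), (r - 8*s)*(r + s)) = 1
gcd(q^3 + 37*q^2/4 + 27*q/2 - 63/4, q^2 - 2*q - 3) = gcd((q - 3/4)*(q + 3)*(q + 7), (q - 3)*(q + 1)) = 1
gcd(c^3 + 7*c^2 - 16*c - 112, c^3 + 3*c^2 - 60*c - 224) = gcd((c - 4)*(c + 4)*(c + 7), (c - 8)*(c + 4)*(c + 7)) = c^2 + 11*c + 28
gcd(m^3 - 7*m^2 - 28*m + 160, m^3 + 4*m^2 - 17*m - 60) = m^2 + m - 20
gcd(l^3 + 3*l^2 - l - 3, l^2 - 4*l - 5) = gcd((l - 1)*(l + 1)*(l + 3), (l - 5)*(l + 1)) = l + 1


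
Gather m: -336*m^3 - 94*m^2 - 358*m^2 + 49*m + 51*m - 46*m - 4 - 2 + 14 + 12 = -336*m^3 - 452*m^2 + 54*m + 20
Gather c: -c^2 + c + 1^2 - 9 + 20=-c^2 + c + 12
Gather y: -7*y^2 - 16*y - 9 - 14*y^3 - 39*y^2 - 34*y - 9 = -14*y^3 - 46*y^2 - 50*y - 18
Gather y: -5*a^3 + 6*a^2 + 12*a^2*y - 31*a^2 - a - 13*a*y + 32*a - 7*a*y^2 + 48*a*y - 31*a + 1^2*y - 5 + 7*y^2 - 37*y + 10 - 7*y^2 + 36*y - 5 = -5*a^3 - 25*a^2 - 7*a*y^2 + y*(12*a^2 + 35*a)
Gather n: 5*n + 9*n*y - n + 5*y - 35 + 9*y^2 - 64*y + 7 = n*(9*y + 4) + 9*y^2 - 59*y - 28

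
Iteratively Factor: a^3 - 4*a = (a - 2)*(a^2 + 2*a) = a*(a - 2)*(a + 2)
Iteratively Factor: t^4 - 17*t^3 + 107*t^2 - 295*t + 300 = (t - 4)*(t^3 - 13*t^2 + 55*t - 75) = (t - 5)*(t - 4)*(t^2 - 8*t + 15) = (t - 5)*(t - 4)*(t - 3)*(t - 5)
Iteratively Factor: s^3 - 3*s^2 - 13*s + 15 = (s - 1)*(s^2 - 2*s - 15) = (s - 5)*(s - 1)*(s + 3)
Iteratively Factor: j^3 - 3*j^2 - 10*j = (j - 5)*(j^2 + 2*j) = j*(j - 5)*(j + 2)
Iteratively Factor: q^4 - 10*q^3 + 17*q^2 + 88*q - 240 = (q + 3)*(q^3 - 13*q^2 + 56*q - 80) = (q - 4)*(q + 3)*(q^2 - 9*q + 20) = (q - 4)^2*(q + 3)*(q - 5)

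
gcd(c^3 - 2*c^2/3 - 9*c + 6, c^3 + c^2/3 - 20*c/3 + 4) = c^2 + 7*c/3 - 2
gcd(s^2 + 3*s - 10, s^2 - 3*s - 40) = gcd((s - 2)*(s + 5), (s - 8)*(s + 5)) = s + 5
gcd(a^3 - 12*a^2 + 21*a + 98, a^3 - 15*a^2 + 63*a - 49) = a^2 - 14*a + 49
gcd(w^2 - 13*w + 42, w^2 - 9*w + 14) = w - 7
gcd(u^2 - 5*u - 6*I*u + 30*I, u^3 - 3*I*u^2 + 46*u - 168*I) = u - 6*I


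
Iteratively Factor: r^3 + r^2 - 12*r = (r)*(r^2 + r - 12) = r*(r - 3)*(r + 4)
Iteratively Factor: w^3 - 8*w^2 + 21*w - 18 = (w - 3)*(w^2 - 5*w + 6) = (w - 3)*(w - 2)*(w - 3)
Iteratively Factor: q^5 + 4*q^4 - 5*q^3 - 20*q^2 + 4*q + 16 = (q + 1)*(q^4 + 3*q^3 - 8*q^2 - 12*q + 16) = (q + 1)*(q + 4)*(q^3 - q^2 - 4*q + 4) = (q + 1)*(q + 2)*(q + 4)*(q^2 - 3*q + 2) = (q - 1)*(q + 1)*(q + 2)*(q + 4)*(q - 2)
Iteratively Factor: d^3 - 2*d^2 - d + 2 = (d - 2)*(d^2 - 1) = (d - 2)*(d + 1)*(d - 1)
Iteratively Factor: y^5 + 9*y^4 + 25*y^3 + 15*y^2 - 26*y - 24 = (y + 2)*(y^4 + 7*y^3 + 11*y^2 - 7*y - 12) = (y + 2)*(y + 4)*(y^3 + 3*y^2 - y - 3) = (y + 1)*(y + 2)*(y + 4)*(y^2 + 2*y - 3) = (y + 1)*(y + 2)*(y + 3)*(y + 4)*(y - 1)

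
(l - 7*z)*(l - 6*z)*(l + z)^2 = l^4 - 11*l^3*z + 17*l^2*z^2 + 71*l*z^3 + 42*z^4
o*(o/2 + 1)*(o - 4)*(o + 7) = o^4/2 + 5*o^3/2 - 11*o^2 - 28*o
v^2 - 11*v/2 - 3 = (v - 6)*(v + 1/2)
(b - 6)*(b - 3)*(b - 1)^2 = b^4 - 11*b^3 + 37*b^2 - 45*b + 18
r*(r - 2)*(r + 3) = r^3 + r^2 - 6*r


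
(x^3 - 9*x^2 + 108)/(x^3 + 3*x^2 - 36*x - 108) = (x - 6)/(x + 6)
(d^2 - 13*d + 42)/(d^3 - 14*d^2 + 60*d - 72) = (d - 7)/(d^2 - 8*d + 12)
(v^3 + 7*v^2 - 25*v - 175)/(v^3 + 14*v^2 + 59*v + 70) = (v - 5)/(v + 2)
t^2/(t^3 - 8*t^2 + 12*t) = t/(t^2 - 8*t + 12)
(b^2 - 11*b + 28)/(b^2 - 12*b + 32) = (b - 7)/(b - 8)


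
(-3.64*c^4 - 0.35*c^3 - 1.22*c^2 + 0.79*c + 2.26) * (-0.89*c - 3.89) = 3.2396*c^5 + 14.4711*c^4 + 2.4473*c^3 + 4.0427*c^2 - 5.0845*c - 8.7914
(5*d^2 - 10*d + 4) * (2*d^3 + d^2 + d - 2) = 10*d^5 - 15*d^4 + 3*d^3 - 16*d^2 + 24*d - 8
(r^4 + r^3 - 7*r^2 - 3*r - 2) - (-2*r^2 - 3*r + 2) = r^4 + r^3 - 5*r^2 - 4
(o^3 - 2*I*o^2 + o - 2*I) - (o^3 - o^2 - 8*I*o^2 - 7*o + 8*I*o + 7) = o^2 + 6*I*o^2 + 8*o - 8*I*o - 7 - 2*I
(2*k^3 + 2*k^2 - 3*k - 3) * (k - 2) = 2*k^4 - 2*k^3 - 7*k^2 + 3*k + 6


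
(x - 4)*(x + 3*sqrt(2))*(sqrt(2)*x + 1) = sqrt(2)*x^3 - 4*sqrt(2)*x^2 + 7*x^2 - 28*x + 3*sqrt(2)*x - 12*sqrt(2)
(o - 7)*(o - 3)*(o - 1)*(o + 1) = o^4 - 10*o^3 + 20*o^2 + 10*o - 21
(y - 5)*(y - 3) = y^2 - 8*y + 15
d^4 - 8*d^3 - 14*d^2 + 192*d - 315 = (d - 7)*(d - 3)^2*(d + 5)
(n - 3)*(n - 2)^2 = n^3 - 7*n^2 + 16*n - 12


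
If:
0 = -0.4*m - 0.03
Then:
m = -0.08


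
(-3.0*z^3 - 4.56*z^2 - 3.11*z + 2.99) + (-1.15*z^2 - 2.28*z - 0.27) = -3.0*z^3 - 5.71*z^2 - 5.39*z + 2.72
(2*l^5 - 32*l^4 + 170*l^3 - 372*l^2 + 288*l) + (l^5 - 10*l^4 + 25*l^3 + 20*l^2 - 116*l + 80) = 3*l^5 - 42*l^4 + 195*l^3 - 352*l^2 + 172*l + 80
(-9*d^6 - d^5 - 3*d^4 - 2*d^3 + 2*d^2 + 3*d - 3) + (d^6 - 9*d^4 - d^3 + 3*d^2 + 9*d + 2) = -8*d^6 - d^5 - 12*d^4 - 3*d^3 + 5*d^2 + 12*d - 1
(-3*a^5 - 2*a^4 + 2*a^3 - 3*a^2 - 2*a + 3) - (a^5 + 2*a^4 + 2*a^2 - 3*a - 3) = -4*a^5 - 4*a^4 + 2*a^3 - 5*a^2 + a + 6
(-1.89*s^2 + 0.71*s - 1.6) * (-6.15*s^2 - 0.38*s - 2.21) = 11.6235*s^4 - 3.6483*s^3 + 13.7471*s^2 - 0.9611*s + 3.536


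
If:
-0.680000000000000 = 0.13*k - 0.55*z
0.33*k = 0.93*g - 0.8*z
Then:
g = 2.36145574855252*z - 1.8560794044665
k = 4.23076923076923*z - 5.23076923076923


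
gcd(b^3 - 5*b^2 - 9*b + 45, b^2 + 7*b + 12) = b + 3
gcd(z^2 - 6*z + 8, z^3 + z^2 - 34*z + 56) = z^2 - 6*z + 8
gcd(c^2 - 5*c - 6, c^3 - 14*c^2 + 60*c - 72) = c - 6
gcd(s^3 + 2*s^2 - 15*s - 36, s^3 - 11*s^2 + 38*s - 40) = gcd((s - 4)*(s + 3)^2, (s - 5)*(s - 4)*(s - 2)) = s - 4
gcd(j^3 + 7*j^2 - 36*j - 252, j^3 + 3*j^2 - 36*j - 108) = j^2 - 36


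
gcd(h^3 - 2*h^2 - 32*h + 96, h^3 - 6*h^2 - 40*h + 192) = h^2 + 2*h - 24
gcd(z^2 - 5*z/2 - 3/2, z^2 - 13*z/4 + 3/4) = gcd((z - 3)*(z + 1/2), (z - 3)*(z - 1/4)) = z - 3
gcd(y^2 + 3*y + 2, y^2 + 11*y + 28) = 1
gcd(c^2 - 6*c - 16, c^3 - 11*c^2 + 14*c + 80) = c^2 - 6*c - 16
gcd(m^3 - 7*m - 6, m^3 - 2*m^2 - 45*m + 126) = m - 3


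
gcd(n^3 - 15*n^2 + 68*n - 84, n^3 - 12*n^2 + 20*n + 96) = n - 6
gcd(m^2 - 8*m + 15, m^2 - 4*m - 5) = m - 5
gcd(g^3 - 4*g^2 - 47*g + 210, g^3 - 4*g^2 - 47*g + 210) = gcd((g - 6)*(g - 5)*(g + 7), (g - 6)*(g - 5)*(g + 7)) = g^3 - 4*g^2 - 47*g + 210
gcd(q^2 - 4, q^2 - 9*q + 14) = q - 2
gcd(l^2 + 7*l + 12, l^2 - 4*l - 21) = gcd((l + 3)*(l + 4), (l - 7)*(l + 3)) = l + 3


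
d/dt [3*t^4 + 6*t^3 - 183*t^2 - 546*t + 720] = 12*t^3 + 18*t^2 - 366*t - 546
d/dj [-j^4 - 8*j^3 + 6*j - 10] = -4*j^3 - 24*j^2 + 6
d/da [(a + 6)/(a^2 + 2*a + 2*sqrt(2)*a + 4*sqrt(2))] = (a^2 + 2*a + 2*sqrt(2)*a - 2*(a + 6)*(a + 1 + sqrt(2)) + 4*sqrt(2))/(a^2 + 2*a + 2*sqrt(2)*a + 4*sqrt(2))^2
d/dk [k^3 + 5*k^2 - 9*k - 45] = 3*k^2 + 10*k - 9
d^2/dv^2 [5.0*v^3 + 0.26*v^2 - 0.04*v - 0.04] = 30.0*v + 0.52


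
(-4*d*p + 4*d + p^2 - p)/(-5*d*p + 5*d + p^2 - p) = (-4*d + p)/(-5*d + p)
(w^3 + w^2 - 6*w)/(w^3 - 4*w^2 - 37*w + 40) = w*(w^2 + w - 6)/(w^3 - 4*w^2 - 37*w + 40)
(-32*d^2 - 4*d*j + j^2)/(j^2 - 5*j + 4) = (-32*d^2 - 4*d*j + j^2)/(j^2 - 5*j + 4)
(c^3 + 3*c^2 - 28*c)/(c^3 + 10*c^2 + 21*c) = (c - 4)/(c + 3)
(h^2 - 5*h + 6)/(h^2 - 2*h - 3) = (h - 2)/(h + 1)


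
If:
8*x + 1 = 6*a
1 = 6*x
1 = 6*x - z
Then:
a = 7/18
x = 1/6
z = 0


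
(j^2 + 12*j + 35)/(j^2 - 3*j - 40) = (j + 7)/(j - 8)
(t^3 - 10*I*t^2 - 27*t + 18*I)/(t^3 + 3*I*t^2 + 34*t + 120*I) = (t^2 - 4*I*t - 3)/(t^2 + 9*I*t - 20)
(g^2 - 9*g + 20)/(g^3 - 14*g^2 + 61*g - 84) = (g - 5)/(g^2 - 10*g + 21)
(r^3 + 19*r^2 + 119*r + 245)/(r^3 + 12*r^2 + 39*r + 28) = (r^2 + 12*r + 35)/(r^2 + 5*r + 4)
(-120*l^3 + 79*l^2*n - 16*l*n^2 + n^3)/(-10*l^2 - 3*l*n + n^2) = (24*l^2 - 11*l*n + n^2)/(2*l + n)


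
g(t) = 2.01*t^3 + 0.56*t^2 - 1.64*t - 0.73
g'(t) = 6.03*t^2 + 1.12*t - 1.64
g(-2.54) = -25.89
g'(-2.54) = 34.42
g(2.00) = 14.31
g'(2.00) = 24.72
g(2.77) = 41.74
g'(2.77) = 47.73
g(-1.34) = -2.36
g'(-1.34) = 7.69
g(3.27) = 70.18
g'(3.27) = 66.50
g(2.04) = 15.32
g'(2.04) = 25.74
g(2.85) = 45.67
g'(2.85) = 50.53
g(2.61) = 34.54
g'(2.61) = 42.36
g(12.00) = 3533.51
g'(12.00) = 880.12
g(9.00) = 1495.16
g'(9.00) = 496.87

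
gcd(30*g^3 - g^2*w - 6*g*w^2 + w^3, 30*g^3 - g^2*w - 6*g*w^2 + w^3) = 30*g^3 - g^2*w - 6*g*w^2 + w^3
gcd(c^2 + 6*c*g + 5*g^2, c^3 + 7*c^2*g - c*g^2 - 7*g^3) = c + g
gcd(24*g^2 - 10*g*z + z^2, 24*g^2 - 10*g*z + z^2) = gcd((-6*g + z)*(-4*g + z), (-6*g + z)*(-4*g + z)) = 24*g^2 - 10*g*z + z^2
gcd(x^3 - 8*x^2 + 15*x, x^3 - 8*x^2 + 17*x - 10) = x - 5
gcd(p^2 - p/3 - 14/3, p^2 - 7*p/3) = p - 7/3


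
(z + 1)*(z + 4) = z^2 + 5*z + 4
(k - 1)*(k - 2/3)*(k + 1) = k^3 - 2*k^2/3 - k + 2/3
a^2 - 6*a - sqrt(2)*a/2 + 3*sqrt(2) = (a - 6)*(a - sqrt(2)/2)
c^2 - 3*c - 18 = (c - 6)*(c + 3)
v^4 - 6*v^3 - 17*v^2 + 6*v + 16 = (v - 8)*(v - 1)*(v + 1)*(v + 2)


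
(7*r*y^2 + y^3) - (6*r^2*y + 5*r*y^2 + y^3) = -6*r^2*y + 2*r*y^2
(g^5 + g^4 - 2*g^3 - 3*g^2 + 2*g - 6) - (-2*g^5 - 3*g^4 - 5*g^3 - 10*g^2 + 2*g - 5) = 3*g^5 + 4*g^4 + 3*g^3 + 7*g^2 - 1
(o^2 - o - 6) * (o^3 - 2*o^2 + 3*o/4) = o^5 - 3*o^4 - 13*o^3/4 + 45*o^2/4 - 9*o/2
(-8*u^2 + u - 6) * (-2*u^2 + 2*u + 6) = 16*u^4 - 18*u^3 - 34*u^2 - 6*u - 36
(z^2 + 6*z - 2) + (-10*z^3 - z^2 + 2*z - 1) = -10*z^3 + 8*z - 3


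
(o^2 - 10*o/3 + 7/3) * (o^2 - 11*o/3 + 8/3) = o^4 - 7*o^3 + 155*o^2/9 - 157*o/9 + 56/9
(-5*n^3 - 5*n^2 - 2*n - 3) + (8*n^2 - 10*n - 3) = -5*n^3 + 3*n^2 - 12*n - 6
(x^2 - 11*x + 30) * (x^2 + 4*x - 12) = x^4 - 7*x^3 - 26*x^2 + 252*x - 360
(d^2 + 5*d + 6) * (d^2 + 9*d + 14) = d^4 + 14*d^3 + 65*d^2 + 124*d + 84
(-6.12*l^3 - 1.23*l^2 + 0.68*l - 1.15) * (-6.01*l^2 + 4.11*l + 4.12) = 36.7812*l^5 - 17.7609*l^4 - 34.3565*l^3 + 4.6387*l^2 - 1.9249*l - 4.738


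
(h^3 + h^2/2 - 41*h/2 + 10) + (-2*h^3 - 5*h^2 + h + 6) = -h^3 - 9*h^2/2 - 39*h/2 + 16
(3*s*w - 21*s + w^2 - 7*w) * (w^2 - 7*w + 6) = 3*s*w^3 - 42*s*w^2 + 165*s*w - 126*s + w^4 - 14*w^3 + 55*w^2 - 42*w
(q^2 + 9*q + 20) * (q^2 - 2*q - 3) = q^4 + 7*q^3 - q^2 - 67*q - 60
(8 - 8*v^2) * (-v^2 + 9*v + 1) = 8*v^4 - 72*v^3 - 16*v^2 + 72*v + 8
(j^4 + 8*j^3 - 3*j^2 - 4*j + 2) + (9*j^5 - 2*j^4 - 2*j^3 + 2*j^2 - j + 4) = 9*j^5 - j^4 + 6*j^3 - j^2 - 5*j + 6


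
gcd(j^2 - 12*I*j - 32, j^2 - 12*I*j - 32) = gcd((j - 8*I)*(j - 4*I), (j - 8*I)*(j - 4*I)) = j^2 - 12*I*j - 32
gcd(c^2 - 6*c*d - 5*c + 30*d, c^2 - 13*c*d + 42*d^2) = c - 6*d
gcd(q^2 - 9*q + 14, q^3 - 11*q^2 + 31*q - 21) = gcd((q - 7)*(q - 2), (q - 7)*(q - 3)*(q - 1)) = q - 7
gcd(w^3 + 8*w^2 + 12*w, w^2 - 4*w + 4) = 1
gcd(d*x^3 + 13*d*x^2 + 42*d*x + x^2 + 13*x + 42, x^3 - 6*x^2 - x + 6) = 1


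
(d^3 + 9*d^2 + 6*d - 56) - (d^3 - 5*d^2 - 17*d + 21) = 14*d^2 + 23*d - 77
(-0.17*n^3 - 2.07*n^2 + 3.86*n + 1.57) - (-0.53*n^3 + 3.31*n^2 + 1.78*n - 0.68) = 0.36*n^3 - 5.38*n^2 + 2.08*n + 2.25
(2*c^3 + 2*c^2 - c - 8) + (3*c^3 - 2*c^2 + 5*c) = 5*c^3 + 4*c - 8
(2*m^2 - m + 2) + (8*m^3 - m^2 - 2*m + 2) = 8*m^3 + m^2 - 3*m + 4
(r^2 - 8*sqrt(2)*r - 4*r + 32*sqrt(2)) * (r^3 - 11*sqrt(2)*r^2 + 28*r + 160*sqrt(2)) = r^5 - 19*sqrt(2)*r^4 - 4*r^4 + 76*sqrt(2)*r^3 + 204*r^3 - 816*r^2 - 64*sqrt(2)*r^2 - 2560*r + 256*sqrt(2)*r + 10240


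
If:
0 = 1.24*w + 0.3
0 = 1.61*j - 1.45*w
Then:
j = -0.22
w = -0.24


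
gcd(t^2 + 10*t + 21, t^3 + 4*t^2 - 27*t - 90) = t + 3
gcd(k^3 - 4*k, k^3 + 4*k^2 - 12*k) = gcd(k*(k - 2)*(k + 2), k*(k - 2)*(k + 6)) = k^2 - 2*k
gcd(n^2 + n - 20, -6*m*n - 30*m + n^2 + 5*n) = n + 5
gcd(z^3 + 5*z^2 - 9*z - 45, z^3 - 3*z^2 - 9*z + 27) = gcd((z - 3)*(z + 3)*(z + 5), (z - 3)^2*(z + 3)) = z^2 - 9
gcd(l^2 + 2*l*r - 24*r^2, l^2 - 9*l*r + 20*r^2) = -l + 4*r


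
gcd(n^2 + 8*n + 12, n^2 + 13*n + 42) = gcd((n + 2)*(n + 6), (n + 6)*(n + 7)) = n + 6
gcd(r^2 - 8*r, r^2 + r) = r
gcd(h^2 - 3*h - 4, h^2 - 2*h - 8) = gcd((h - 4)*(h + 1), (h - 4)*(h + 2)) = h - 4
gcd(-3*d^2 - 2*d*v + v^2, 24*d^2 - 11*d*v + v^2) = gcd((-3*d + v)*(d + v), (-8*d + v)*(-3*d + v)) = -3*d + v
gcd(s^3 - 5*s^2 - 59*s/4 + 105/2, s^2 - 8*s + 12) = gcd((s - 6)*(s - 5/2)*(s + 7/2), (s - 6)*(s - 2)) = s - 6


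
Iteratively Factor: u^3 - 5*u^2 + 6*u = (u)*(u^2 - 5*u + 6) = u*(u - 2)*(u - 3)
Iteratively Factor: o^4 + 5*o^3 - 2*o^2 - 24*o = (o)*(o^3 + 5*o^2 - 2*o - 24) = o*(o + 4)*(o^2 + o - 6) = o*(o + 3)*(o + 4)*(o - 2)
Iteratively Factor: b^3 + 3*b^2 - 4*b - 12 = (b + 2)*(b^2 + b - 6) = (b + 2)*(b + 3)*(b - 2)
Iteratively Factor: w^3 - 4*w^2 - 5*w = (w - 5)*(w^2 + w) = (w - 5)*(w + 1)*(w)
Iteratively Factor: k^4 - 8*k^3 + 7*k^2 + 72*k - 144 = (k - 3)*(k^3 - 5*k^2 - 8*k + 48) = (k - 4)*(k - 3)*(k^2 - k - 12) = (k - 4)^2*(k - 3)*(k + 3)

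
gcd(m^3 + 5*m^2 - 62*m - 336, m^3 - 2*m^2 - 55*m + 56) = m^2 - m - 56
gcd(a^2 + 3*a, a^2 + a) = a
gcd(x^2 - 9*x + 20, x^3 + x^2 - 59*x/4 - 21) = x - 4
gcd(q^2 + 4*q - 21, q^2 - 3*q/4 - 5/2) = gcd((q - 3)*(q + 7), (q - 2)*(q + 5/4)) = 1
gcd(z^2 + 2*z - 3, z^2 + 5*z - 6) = z - 1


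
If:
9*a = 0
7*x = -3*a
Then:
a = 0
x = 0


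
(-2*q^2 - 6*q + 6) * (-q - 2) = 2*q^3 + 10*q^2 + 6*q - 12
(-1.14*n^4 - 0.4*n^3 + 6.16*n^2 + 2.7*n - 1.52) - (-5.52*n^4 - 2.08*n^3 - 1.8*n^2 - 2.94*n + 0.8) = 4.38*n^4 + 1.68*n^3 + 7.96*n^2 + 5.64*n - 2.32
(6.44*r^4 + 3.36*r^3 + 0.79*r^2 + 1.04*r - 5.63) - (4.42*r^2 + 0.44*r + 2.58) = 6.44*r^4 + 3.36*r^3 - 3.63*r^2 + 0.6*r - 8.21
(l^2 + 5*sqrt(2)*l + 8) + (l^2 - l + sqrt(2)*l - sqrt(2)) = 2*l^2 - l + 6*sqrt(2)*l - sqrt(2) + 8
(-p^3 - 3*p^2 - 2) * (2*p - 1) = -2*p^4 - 5*p^3 + 3*p^2 - 4*p + 2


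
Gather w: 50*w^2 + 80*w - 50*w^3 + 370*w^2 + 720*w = -50*w^3 + 420*w^2 + 800*w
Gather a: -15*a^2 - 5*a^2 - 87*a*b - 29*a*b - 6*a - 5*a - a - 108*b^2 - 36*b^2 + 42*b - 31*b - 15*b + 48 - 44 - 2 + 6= -20*a^2 + a*(-116*b - 12) - 144*b^2 - 4*b + 8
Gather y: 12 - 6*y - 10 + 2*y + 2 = 4 - 4*y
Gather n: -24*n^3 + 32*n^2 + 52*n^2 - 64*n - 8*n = -24*n^3 + 84*n^2 - 72*n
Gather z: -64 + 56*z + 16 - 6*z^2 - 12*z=-6*z^2 + 44*z - 48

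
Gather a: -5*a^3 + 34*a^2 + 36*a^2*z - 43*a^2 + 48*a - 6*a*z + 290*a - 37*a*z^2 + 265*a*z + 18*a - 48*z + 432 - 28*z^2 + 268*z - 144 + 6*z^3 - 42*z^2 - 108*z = -5*a^3 + a^2*(36*z - 9) + a*(-37*z^2 + 259*z + 356) + 6*z^3 - 70*z^2 + 112*z + 288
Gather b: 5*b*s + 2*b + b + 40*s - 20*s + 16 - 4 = b*(5*s + 3) + 20*s + 12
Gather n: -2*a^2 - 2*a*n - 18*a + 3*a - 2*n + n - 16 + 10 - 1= -2*a^2 - 15*a + n*(-2*a - 1) - 7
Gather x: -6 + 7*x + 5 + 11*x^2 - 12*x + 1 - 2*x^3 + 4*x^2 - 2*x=-2*x^3 + 15*x^2 - 7*x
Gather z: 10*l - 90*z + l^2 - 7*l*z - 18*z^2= l^2 + 10*l - 18*z^2 + z*(-7*l - 90)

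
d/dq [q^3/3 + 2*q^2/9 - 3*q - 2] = q^2 + 4*q/9 - 3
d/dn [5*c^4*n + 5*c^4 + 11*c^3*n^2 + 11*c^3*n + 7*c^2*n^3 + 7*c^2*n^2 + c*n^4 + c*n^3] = c*(5*c^3 + 22*c^2*n + 11*c^2 + 21*c*n^2 + 14*c*n + 4*n^3 + 3*n^2)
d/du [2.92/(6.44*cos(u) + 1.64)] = 18.8048*sin(u)/(6.44*cos(u) + 1.64)^2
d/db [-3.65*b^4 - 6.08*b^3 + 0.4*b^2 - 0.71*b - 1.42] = -14.6*b^3 - 18.24*b^2 + 0.8*b - 0.71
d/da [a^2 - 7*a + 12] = 2*a - 7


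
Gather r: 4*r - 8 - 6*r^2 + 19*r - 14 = -6*r^2 + 23*r - 22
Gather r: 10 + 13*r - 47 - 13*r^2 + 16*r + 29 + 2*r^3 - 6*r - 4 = 2*r^3 - 13*r^2 + 23*r - 12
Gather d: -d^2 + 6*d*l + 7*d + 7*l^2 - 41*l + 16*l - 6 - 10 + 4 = -d^2 + d*(6*l + 7) + 7*l^2 - 25*l - 12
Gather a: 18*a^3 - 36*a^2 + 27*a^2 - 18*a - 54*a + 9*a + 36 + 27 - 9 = 18*a^3 - 9*a^2 - 63*a + 54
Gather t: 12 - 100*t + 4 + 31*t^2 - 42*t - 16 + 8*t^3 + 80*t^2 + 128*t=8*t^3 + 111*t^2 - 14*t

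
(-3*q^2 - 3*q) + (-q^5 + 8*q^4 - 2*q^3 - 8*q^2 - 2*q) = -q^5 + 8*q^4 - 2*q^3 - 11*q^2 - 5*q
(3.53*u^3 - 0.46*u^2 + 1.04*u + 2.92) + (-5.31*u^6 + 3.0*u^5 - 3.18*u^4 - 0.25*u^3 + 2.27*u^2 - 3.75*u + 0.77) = -5.31*u^6 + 3.0*u^5 - 3.18*u^4 + 3.28*u^3 + 1.81*u^2 - 2.71*u + 3.69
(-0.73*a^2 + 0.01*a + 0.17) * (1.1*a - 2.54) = -0.803*a^3 + 1.8652*a^2 + 0.1616*a - 0.4318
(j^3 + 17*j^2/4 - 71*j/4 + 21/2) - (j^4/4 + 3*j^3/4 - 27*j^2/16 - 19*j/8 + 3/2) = -j^4/4 + j^3/4 + 95*j^2/16 - 123*j/8 + 9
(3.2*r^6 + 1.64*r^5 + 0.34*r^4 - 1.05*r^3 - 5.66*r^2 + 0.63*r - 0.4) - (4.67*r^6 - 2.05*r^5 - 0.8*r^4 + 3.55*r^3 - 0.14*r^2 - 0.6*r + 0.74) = -1.47*r^6 + 3.69*r^5 + 1.14*r^4 - 4.6*r^3 - 5.52*r^2 + 1.23*r - 1.14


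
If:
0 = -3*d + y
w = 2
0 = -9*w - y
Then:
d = -6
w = 2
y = -18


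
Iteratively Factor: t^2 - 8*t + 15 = (t - 3)*(t - 5)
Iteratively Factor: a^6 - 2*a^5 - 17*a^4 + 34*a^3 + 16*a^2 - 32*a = (a + 1)*(a^5 - 3*a^4 - 14*a^3 + 48*a^2 - 32*a) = (a - 2)*(a + 1)*(a^4 - a^3 - 16*a^2 + 16*a) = a*(a - 2)*(a + 1)*(a^3 - a^2 - 16*a + 16) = a*(a - 4)*(a - 2)*(a + 1)*(a^2 + 3*a - 4) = a*(a - 4)*(a - 2)*(a + 1)*(a + 4)*(a - 1)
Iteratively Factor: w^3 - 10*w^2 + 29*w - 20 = (w - 5)*(w^2 - 5*w + 4) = (w - 5)*(w - 1)*(w - 4)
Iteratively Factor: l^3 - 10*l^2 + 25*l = (l)*(l^2 - 10*l + 25) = l*(l - 5)*(l - 5)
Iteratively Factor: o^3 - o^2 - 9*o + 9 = (o + 3)*(o^2 - 4*o + 3) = (o - 3)*(o + 3)*(o - 1)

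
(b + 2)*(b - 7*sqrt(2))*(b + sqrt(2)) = b^3 - 6*sqrt(2)*b^2 + 2*b^2 - 12*sqrt(2)*b - 14*b - 28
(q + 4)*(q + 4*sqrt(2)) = q^2 + 4*q + 4*sqrt(2)*q + 16*sqrt(2)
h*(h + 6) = h^2 + 6*h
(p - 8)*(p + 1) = p^2 - 7*p - 8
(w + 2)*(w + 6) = w^2 + 8*w + 12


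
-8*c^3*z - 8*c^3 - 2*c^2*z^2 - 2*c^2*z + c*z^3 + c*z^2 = (-4*c + z)*(2*c + z)*(c*z + c)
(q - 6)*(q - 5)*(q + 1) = q^3 - 10*q^2 + 19*q + 30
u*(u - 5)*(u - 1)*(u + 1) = u^4 - 5*u^3 - u^2 + 5*u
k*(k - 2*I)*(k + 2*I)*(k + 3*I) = k^4 + 3*I*k^3 + 4*k^2 + 12*I*k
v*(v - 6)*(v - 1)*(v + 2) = v^4 - 5*v^3 - 8*v^2 + 12*v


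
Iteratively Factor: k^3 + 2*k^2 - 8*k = (k)*(k^2 + 2*k - 8) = k*(k - 2)*(k + 4)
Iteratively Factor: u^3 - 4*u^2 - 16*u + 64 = (u + 4)*(u^2 - 8*u + 16) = (u - 4)*(u + 4)*(u - 4)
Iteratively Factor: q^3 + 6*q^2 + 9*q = (q)*(q^2 + 6*q + 9) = q*(q + 3)*(q + 3)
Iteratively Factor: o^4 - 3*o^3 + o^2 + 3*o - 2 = (o - 1)*(o^3 - 2*o^2 - o + 2) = (o - 1)*(o + 1)*(o^2 - 3*o + 2) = (o - 2)*(o - 1)*(o + 1)*(o - 1)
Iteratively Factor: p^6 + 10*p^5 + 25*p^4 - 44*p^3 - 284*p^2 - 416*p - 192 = (p + 1)*(p^5 + 9*p^4 + 16*p^3 - 60*p^2 - 224*p - 192) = (p - 3)*(p + 1)*(p^4 + 12*p^3 + 52*p^2 + 96*p + 64) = (p - 3)*(p + 1)*(p + 2)*(p^3 + 10*p^2 + 32*p + 32) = (p - 3)*(p + 1)*(p + 2)^2*(p^2 + 8*p + 16) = (p - 3)*(p + 1)*(p + 2)^2*(p + 4)*(p + 4)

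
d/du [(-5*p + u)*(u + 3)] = -5*p + 2*u + 3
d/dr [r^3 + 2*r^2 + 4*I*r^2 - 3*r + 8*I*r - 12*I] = 3*r^2 + r*(4 + 8*I) - 3 + 8*I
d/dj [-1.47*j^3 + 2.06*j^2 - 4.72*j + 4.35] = -4.41*j^2 + 4.12*j - 4.72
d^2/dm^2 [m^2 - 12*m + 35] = 2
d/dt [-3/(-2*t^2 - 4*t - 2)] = 3*(-t - 1)/(t^2 + 2*t + 1)^2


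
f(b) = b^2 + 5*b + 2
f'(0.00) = 5.00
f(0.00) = 2.00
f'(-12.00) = -19.00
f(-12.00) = 86.00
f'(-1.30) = 2.40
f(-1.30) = -2.81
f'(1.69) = 8.38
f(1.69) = 13.31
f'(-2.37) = 0.26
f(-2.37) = -4.23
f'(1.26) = 7.52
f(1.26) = 9.89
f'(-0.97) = 3.06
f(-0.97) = -1.91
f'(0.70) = 6.40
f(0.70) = 5.99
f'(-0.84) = 3.32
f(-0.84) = -1.49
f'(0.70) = 6.40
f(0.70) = 5.99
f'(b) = 2*b + 5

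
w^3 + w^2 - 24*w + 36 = (w - 3)*(w - 2)*(w + 6)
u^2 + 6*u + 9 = (u + 3)^2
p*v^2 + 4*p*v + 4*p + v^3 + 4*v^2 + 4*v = (p + v)*(v + 2)^2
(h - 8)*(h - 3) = h^2 - 11*h + 24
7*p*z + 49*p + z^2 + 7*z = (7*p + z)*(z + 7)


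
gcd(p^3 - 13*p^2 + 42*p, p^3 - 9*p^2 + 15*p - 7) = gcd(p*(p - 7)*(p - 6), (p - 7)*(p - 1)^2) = p - 7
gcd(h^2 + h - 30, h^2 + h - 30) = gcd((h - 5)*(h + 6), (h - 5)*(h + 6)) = h^2 + h - 30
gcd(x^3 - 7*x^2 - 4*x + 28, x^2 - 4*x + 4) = x - 2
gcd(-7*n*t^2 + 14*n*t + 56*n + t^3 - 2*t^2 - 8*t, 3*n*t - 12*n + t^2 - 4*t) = t - 4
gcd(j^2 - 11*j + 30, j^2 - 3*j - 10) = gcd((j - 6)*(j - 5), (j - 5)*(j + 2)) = j - 5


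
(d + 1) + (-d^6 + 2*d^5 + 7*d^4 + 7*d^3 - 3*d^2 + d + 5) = -d^6 + 2*d^5 + 7*d^4 + 7*d^3 - 3*d^2 + 2*d + 6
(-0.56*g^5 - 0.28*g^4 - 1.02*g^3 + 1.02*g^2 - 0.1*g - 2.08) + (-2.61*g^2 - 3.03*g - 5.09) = -0.56*g^5 - 0.28*g^4 - 1.02*g^3 - 1.59*g^2 - 3.13*g - 7.17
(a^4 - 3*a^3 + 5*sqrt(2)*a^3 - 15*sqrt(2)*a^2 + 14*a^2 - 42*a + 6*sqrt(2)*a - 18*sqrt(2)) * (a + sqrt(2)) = a^5 - 3*a^4 + 6*sqrt(2)*a^4 - 18*sqrt(2)*a^3 + 24*a^3 - 72*a^2 + 20*sqrt(2)*a^2 - 60*sqrt(2)*a + 12*a - 36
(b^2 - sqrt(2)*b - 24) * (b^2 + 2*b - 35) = b^4 - sqrt(2)*b^3 + 2*b^3 - 59*b^2 - 2*sqrt(2)*b^2 - 48*b + 35*sqrt(2)*b + 840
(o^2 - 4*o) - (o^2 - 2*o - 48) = 48 - 2*o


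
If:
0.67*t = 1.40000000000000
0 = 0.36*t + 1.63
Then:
No Solution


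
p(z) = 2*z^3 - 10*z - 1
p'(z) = 6*z^2 - 10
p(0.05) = -1.50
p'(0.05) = -9.98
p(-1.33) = 7.59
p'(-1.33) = 0.61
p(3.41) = 44.20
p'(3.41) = 59.77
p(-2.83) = -18.03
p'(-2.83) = 38.05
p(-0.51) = 3.83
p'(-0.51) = -8.44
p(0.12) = -2.20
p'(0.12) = -9.91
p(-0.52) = 3.92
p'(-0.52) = -8.38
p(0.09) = -1.90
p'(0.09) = -9.95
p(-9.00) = -1369.00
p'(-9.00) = 476.00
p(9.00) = 1367.00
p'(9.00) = 476.00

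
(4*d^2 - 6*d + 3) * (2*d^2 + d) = 8*d^4 - 8*d^3 + 3*d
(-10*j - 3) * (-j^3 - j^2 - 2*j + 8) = 10*j^4 + 13*j^3 + 23*j^2 - 74*j - 24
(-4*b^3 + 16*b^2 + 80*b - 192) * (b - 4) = -4*b^4 + 32*b^3 + 16*b^2 - 512*b + 768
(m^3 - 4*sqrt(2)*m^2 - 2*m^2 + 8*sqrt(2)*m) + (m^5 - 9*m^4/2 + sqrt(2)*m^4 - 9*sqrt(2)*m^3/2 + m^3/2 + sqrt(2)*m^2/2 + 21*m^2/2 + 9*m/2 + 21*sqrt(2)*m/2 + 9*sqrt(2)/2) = m^5 - 9*m^4/2 + sqrt(2)*m^4 - 9*sqrt(2)*m^3/2 + 3*m^3/2 - 7*sqrt(2)*m^2/2 + 17*m^2/2 + 9*m/2 + 37*sqrt(2)*m/2 + 9*sqrt(2)/2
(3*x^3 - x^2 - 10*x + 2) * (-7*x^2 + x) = -21*x^5 + 10*x^4 + 69*x^3 - 24*x^2 + 2*x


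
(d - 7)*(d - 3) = d^2 - 10*d + 21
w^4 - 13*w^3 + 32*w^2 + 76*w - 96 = (w - 8)*(w - 6)*(w - 1)*(w + 2)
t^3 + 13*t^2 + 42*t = t*(t + 6)*(t + 7)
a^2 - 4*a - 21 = (a - 7)*(a + 3)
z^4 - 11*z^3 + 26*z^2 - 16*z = z*(z - 8)*(z - 2)*(z - 1)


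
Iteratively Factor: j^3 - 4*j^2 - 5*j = (j)*(j^2 - 4*j - 5) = j*(j - 5)*(j + 1)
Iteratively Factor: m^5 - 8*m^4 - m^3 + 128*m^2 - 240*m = (m - 4)*(m^4 - 4*m^3 - 17*m^2 + 60*m) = (m - 4)*(m + 4)*(m^3 - 8*m^2 + 15*m) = (m - 5)*(m - 4)*(m + 4)*(m^2 - 3*m) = m*(m - 5)*(m - 4)*(m + 4)*(m - 3)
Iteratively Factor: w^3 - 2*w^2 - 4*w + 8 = (w - 2)*(w^2 - 4) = (w - 2)^2*(w + 2)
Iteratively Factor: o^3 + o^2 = (o + 1)*(o^2) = o*(o + 1)*(o)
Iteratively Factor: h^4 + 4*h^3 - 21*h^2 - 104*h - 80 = (h + 4)*(h^3 - 21*h - 20) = (h - 5)*(h + 4)*(h^2 + 5*h + 4) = (h - 5)*(h + 4)^2*(h + 1)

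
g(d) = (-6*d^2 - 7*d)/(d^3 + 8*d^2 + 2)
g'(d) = (-12*d - 7)/(d^3 + 8*d^2 + 2) + (-6*d^2 - 7*d)*(-3*d^2 - 16*d)/(d^3 + 8*d^2 + 2)^2 = (d^2*(3*d + 16)*(6*d + 7) - (12*d + 7)*(d^3 + 8*d^2 + 2))/(d^3 + 8*d^2 + 2)^2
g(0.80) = -1.24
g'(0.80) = 0.21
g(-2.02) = -0.39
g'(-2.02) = 0.36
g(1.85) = -0.94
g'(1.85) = 0.23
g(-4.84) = -1.40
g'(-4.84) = 0.54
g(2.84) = -0.76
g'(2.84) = 0.14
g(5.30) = -0.55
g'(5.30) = 0.06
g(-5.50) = -1.84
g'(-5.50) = 0.83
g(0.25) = -0.84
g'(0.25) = -2.57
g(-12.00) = 1.36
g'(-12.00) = 0.33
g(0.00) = 0.00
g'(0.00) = -3.50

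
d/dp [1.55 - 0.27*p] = -0.270000000000000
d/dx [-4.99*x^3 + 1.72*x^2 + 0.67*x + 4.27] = -14.97*x^2 + 3.44*x + 0.67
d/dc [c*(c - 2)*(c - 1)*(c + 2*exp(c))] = 2*c^3*exp(c) + 4*c^3 - 9*c^2 - 8*c*exp(c) + 4*c + 4*exp(c)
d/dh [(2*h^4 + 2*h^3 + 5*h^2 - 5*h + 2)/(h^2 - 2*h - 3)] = (4*h^5 - 10*h^4 - 32*h^3 - 23*h^2 - 34*h + 19)/(h^4 - 4*h^3 - 2*h^2 + 12*h + 9)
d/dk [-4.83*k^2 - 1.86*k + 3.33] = -9.66*k - 1.86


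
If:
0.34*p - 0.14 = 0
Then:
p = 0.41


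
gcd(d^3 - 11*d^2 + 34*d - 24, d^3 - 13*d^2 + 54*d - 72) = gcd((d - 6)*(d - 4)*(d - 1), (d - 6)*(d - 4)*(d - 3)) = d^2 - 10*d + 24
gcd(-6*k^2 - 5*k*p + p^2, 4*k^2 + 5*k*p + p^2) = k + p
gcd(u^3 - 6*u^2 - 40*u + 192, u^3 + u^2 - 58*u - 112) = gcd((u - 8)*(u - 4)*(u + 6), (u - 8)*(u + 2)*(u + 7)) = u - 8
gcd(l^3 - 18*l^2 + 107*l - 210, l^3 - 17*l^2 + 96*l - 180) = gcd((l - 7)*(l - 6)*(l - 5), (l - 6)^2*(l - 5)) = l^2 - 11*l + 30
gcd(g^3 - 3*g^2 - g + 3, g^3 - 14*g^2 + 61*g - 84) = g - 3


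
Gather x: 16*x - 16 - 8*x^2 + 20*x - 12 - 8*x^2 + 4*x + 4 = -16*x^2 + 40*x - 24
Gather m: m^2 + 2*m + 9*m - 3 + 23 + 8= m^2 + 11*m + 28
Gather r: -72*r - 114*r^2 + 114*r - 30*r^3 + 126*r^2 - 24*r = -30*r^3 + 12*r^2 + 18*r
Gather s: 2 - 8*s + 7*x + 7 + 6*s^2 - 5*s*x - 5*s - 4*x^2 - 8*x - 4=6*s^2 + s*(-5*x - 13) - 4*x^2 - x + 5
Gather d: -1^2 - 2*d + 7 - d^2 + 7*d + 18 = -d^2 + 5*d + 24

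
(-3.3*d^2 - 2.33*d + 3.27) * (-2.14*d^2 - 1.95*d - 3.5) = 7.062*d^4 + 11.4212*d^3 + 9.0957*d^2 + 1.7785*d - 11.445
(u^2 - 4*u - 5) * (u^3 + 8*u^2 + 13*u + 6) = u^5 + 4*u^4 - 24*u^3 - 86*u^2 - 89*u - 30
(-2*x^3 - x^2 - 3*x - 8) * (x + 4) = -2*x^4 - 9*x^3 - 7*x^2 - 20*x - 32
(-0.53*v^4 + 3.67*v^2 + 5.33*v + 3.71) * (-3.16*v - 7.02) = 1.6748*v^5 + 3.7206*v^4 - 11.5972*v^3 - 42.6062*v^2 - 49.1402*v - 26.0442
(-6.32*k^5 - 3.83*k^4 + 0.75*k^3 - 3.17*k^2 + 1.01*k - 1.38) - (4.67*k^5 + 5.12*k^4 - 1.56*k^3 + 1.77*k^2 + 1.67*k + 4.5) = -10.99*k^5 - 8.95*k^4 + 2.31*k^3 - 4.94*k^2 - 0.66*k - 5.88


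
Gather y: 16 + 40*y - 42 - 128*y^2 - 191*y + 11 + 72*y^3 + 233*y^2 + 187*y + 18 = 72*y^3 + 105*y^2 + 36*y + 3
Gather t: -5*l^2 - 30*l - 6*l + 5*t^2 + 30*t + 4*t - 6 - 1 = -5*l^2 - 36*l + 5*t^2 + 34*t - 7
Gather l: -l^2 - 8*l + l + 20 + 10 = -l^2 - 7*l + 30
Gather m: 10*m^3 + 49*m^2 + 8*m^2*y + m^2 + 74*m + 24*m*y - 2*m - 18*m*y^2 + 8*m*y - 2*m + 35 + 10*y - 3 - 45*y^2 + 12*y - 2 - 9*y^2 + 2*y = 10*m^3 + m^2*(8*y + 50) + m*(-18*y^2 + 32*y + 70) - 54*y^2 + 24*y + 30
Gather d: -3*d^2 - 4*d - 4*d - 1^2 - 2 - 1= -3*d^2 - 8*d - 4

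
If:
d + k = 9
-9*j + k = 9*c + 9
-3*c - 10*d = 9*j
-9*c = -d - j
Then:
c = 0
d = 0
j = 0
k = 9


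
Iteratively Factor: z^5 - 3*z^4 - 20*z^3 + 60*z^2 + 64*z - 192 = (z + 4)*(z^4 - 7*z^3 + 8*z^2 + 28*z - 48) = (z - 2)*(z + 4)*(z^3 - 5*z^2 - 2*z + 24) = (z - 3)*(z - 2)*(z + 4)*(z^2 - 2*z - 8) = (z - 4)*(z - 3)*(z - 2)*(z + 4)*(z + 2)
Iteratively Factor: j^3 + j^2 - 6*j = (j)*(j^2 + j - 6) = j*(j - 2)*(j + 3)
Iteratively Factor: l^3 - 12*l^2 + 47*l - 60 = (l - 4)*(l^2 - 8*l + 15) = (l - 5)*(l - 4)*(l - 3)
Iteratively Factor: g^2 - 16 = (g - 4)*(g + 4)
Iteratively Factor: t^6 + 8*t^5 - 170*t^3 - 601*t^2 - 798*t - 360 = (t - 5)*(t^5 + 13*t^4 + 65*t^3 + 155*t^2 + 174*t + 72) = (t - 5)*(t + 3)*(t^4 + 10*t^3 + 35*t^2 + 50*t + 24) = (t - 5)*(t + 3)*(t + 4)*(t^3 + 6*t^2 + 11*t + 6) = (t - 5)*(t + 2)*(t + 3)*(t + 4)*(t^2 + 4*t + 3) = (t - 5)*(t + 1)*(t + 2)*(t + 3)*(t + 4)*(t + 3)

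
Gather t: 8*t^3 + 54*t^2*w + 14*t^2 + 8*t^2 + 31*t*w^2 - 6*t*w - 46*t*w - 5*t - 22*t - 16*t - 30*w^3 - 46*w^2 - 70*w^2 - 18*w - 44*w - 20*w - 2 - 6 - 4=8*t^3 + t^2*(54*w + 22) + t*(31*w^2 - 52*w - 43) - 30*w^3 - 116*w^2 - 82*w - 12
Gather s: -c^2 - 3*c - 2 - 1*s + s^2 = -c^2 - 3*c + s^2 - s - 2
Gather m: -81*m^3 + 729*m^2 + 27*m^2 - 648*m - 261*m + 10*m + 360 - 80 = -81*m^3 + 756*m^2 - 899*m + 280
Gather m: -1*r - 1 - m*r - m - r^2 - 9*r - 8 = m*(-r - 1) - r^2 - 10*r - 9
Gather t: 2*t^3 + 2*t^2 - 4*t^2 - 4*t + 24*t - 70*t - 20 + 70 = 2*t^3 - 2*t^2 - 50*t + 50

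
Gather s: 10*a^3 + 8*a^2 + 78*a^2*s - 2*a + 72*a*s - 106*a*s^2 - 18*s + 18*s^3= 10*a^3 + 8*a^2 - 106*a*s^2 - 2*a + 18*s^3 + s*(78*a^2 + 72*a - 18)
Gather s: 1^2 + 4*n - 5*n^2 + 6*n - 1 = -5*n^2 + 10*n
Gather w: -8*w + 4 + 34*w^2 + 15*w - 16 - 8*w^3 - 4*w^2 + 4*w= -8*w^3 + 30*w^2 + 11*w - 12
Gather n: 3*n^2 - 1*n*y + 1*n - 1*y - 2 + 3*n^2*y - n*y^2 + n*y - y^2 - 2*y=n^2*(3*y + 3) + n*(1 - y^2) - y^2 - 3*y - 2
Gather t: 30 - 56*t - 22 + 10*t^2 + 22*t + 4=10*t^2 - 34*t + 12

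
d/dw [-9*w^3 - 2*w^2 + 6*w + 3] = -27*w^2 - 4*w + 6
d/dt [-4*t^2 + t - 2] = 1 - 8*t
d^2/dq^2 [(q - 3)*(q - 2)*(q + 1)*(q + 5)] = 12*q^2 + 6*q - 38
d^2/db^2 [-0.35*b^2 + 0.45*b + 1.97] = -0.700000000000000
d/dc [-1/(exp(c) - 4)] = exp(c)/(exp(c) - 4)^2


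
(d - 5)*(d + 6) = d^2 + d - 30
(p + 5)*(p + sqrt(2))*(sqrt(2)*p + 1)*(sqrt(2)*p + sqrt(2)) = 2*p^4 + 3*sqrt(2)*p^3 + 12*p^3 + 12*p^2 + 18*sqrt(2)*p^2 + 12*p + 15*sqrt(2)*p + 10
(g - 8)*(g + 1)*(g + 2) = g^3 - 5*g^2 - 22*g - 16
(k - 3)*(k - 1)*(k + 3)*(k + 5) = k^4 + 4*k^3 - 14*k^2 - 36*k + 45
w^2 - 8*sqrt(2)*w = w*(w - 8*sqrt(2))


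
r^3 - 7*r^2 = r^2*(r - 7)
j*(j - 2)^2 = j^3 - 4*j^2 + 4*j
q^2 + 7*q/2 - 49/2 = (q - 7/2)*(q + 7)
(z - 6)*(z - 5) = z^2 - 11*z + 30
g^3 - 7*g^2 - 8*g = g*(g - 8)*(g + 1)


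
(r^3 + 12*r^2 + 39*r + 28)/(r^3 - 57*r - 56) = (r + 4)/(r - 8)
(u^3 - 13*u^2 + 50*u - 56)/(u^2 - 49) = (u^2 - 6*u + 8)/(u + 7)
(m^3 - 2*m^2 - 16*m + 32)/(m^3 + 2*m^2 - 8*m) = (m - 4)/m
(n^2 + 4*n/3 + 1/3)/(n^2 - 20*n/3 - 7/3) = (n + 1)/(n - 7)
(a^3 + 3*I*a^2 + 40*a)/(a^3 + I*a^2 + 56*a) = (a - 5*I)/(a - 7*I)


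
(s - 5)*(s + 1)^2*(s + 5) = s^4 + 2*s^3 - 24*s^2 - 50*s - 25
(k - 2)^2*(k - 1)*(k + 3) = k^4 - 2*k^3 - 7*k^2 + 20*k - 12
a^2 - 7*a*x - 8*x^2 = (a - 8*x)*(a + x)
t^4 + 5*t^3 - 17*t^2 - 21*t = t*(t - 3)*(t + 1)*(t + 7)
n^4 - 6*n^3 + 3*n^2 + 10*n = n*(n - 5)*(n - 2)*(n + 1)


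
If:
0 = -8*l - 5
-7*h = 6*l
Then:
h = 15/28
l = -5/8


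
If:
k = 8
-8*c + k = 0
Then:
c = 1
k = 8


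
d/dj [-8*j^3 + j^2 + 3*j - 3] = -24*j^2 + 2*j + 3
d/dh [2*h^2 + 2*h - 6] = 4*h + 2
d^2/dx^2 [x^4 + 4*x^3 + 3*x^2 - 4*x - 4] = 12*x^2 + 24*x + 6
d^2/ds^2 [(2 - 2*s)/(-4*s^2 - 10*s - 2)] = 2*((s - 1)*(4*s + 5)^2 - 3*(2*s + 1)*(2*s^2 + 5*s + 1))/(2*s^2 + 5*s + 1)^3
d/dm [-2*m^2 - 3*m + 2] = -4*m - 3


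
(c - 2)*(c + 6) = c^2 + 4*c - 12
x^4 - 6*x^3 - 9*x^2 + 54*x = x*(x - 6)*(x - 3)*(x + 3)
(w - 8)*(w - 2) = w^2 - 10*w + 16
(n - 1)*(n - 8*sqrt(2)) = n^2 - 8*sqrt(2)*n - n + 8*sqrt(2)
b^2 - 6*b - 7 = (b - 7)*(b + 1)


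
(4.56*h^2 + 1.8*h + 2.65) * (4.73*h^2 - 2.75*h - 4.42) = 21.5688*h^4 - 4.026*h^3 - 12.5707*h^2 - 15.2435*h - 11.713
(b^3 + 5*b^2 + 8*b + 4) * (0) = 0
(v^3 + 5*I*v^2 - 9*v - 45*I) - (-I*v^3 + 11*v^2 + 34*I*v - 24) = v^3 + I*v^3 - 11*v^2 + 5*I*v^2 - 9*v - 34*I*v + 24 - 45*I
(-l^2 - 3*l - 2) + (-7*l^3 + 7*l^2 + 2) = -7*l^3 + 6*l^2 - 3*l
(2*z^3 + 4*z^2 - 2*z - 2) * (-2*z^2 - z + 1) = -4*z^5 - 10*z^4 + 2*z^3 + 10*z^2 - 2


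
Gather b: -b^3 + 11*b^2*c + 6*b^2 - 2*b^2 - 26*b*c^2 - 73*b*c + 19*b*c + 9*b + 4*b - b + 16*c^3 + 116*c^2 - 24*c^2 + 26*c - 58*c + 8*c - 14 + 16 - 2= -b^3 + b^2*(11*c + 4) + b*(-26*c^2 - 54*c + 12) + 16*c^3 + 92*c^2 - 24*c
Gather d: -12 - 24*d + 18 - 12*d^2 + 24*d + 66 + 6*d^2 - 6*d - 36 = -6*d^2 - 6*d + 36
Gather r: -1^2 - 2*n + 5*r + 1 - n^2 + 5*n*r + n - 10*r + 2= -n^2 - n + r*(5*n - 5) + 2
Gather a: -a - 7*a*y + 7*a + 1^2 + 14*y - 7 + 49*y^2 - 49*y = a*(6 - 7*y) + 49*y^2 - 35*y - 6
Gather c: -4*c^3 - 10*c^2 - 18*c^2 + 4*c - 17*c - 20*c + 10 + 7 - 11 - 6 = -4*c^3 - 28*c^2 - 33*c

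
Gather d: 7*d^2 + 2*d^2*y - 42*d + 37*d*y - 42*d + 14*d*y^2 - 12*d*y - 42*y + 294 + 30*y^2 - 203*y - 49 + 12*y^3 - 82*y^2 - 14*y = d^2*(2*y + 7) + d*(14*y^2 + 25*y - 84) + 12*y^3 - 52*y^2 - 259*y + 245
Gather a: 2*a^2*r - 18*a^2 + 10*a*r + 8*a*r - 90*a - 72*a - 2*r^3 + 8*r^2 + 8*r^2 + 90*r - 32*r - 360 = a^2*(2*r - 18) + a*(18*r - 162) - 2*r^3 + 16*r^2 + 58*r - 360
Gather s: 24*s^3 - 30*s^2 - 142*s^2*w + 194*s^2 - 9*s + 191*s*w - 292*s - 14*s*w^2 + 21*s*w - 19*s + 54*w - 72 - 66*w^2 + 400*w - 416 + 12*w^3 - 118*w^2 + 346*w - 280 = 24*s^3 + s^2*(164 - 142*w) + s*(-14*w^2 + 212*w - 320) + 12*w^3 - 184*w^2 + 800*w - 768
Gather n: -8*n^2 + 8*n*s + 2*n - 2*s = -8*n^2 + n*(8*s + 2) - 2*s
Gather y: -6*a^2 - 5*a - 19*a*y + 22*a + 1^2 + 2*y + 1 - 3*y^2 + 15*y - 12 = -6*a^2 + 17*a - 3*y^2 + y*(17 - 19*a) - 10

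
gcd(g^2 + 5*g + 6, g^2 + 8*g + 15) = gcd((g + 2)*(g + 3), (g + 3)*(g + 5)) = g + 3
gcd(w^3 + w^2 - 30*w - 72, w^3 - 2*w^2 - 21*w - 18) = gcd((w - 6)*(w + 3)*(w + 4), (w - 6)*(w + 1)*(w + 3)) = w^2 - 3*w - 18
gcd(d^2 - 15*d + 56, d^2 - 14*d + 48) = d - 8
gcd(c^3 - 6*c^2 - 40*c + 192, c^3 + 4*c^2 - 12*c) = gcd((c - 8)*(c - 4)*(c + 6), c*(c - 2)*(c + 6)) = c + 6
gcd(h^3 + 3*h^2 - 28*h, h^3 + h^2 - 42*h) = h^2 + 7*h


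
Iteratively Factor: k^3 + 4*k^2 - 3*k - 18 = (k + 3)*(k^2 + k - 6) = (k - 2)*(k + 3)*(k + 3)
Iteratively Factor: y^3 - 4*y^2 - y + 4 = (y + 1)*(y^2 - 5*y + 4) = (y - 4)*(y + 1)*(y - 1)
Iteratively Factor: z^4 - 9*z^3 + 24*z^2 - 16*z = (z - 1)*(z^3 - 8*z^2 + 16*z) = (z - 4)*(z - 1)*(z^2 - 4*z) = z*(z - 4)*(z - 1)*(z - 4)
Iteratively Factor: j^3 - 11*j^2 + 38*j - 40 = (j - 2)*(j^2 - 9*j + 20) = (j - 5)*(j - 2)*(j - 4)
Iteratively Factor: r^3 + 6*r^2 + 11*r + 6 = (r + 1)*(r^2 + 5*r + 6) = (r + 1)*(r + 3)*(r + 2)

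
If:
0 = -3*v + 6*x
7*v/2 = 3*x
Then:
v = 0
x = 0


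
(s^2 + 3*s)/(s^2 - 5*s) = (s + 3)/(s - 5)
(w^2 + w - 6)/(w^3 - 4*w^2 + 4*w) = (w + 3)/(w*(w - 2))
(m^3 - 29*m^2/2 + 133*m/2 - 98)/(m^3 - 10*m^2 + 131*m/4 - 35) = 2*(m - 7)/(2*m - 5)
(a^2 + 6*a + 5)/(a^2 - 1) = (a + 5)/(a - 1)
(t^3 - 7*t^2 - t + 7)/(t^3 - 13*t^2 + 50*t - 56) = (t^2 - 1)/(t^2 - 6*t + 8)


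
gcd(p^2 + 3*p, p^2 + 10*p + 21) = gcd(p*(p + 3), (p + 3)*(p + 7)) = p + 3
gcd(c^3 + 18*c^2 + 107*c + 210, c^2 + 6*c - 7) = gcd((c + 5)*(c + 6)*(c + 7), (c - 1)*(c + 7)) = c + 7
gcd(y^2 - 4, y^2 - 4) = y^2 - 4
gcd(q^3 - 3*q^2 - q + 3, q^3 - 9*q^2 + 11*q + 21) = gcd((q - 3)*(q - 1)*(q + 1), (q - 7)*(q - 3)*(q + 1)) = q^2 - 2*q - 3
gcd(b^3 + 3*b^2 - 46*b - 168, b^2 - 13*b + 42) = b - 7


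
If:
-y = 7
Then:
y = -7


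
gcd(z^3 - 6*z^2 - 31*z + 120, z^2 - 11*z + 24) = z^2 - 11*z + 24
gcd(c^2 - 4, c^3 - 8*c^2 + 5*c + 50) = c + 2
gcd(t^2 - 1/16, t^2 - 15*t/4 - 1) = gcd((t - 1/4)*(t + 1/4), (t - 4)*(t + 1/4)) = t + 1/4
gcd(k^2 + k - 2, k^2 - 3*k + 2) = k - 1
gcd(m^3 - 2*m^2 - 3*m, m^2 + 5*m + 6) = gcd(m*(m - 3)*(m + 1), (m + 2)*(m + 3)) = 1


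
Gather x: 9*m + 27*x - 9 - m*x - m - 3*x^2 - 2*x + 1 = 8*m - 3*x^2 + x*(25 - m) - 8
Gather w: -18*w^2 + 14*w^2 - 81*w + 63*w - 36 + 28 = -4*w^2 - 18*w - 8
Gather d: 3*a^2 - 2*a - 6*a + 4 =3*a^2 - 8*a + 4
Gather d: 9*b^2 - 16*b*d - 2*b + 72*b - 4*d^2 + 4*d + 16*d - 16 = 9*b^2 + 70*b - 4*d^2 + d*(20 - 16*b) - 16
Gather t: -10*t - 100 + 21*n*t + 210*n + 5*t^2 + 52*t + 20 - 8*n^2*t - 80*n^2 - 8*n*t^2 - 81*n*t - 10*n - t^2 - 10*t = -80*n^2 + 200*n + t^2*(4 - 8*n) + t*(-8*n^2 - 60*n + 32) - 80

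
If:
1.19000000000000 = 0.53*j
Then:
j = 2.25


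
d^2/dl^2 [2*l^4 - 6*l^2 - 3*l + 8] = 24*l^2 - 12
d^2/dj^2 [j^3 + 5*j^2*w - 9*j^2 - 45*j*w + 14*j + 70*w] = 6*j + 10*w - 18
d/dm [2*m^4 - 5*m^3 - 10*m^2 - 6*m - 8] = 8*m^3 - 15*m^2 - 20*m - 6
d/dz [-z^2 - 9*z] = -2*z - 9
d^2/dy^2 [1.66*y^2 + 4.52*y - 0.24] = 3.32000000000000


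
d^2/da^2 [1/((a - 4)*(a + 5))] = 2*((a - 4)^2 + (a - 4)*(a + 5) + (a + 5)^2)/((a - 4)^3*(a + 5)^3)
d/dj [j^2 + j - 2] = 2*j + 1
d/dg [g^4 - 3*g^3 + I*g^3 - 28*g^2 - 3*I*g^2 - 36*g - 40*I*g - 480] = 4*g^3 + g^2*(-9 + 3*I) + g*(-56 - 6*I) - 36 - 40*I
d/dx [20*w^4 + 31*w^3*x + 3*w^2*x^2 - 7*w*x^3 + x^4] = 31*w^3 + 6*w^2*x - 21*w*x^2 + 4*x^3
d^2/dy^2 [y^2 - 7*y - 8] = 2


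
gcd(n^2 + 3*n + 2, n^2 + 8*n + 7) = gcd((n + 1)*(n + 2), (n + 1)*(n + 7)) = n + 1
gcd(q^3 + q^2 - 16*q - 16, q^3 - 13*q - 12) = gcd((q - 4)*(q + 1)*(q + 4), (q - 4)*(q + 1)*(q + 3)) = q^2 - 3*q - 4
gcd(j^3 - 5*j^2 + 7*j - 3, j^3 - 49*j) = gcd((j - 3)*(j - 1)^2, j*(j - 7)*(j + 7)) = 1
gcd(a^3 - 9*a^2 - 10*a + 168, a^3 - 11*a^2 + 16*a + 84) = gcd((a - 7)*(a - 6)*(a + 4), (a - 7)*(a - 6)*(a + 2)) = a^2 - 13*a + 42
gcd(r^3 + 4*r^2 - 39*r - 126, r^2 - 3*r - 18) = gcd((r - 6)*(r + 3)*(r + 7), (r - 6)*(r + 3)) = r^2 - 3*r - 18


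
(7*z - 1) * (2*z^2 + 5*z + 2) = 14*z^3 + 33*z^2 + 9*z - 2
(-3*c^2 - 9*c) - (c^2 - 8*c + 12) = -4*c^2 - c - 12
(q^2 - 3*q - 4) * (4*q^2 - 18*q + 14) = 4*q^4 - 30*q^3 + 52*q^2 + 30*q - 56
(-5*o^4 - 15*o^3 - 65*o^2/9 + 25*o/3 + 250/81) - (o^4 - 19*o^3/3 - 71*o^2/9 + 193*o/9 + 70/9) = -6*o^4 - 26*o^3/3 + 2*o^2/3 - 118*o/9 - 380/81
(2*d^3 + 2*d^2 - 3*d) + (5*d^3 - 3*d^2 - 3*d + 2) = 7*d^3 - d^2 - 6*d + 2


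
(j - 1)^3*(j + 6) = j^4 + 3*j^3 - 15*j^2 + 17*j - 6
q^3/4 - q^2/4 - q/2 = q*(q/4 + 1/4)*(q - 2)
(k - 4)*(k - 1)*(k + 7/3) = k^3 - 8*k^2/3 - 23*k/3 + 28/3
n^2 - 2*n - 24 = (n - 6)*(n + 4)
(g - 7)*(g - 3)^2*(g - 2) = g^4 - 15*g^3 + 77*g^2 - 165*g + 126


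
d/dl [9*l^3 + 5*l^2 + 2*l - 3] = 27*l^2 + 10*l + 2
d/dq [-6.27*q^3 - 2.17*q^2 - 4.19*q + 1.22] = -18.81*q^2 - 4.34*q - 4.19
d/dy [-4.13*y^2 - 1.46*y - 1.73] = -8.26*y - 1.46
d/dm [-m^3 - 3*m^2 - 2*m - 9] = -3*m^2 - 6*m - 2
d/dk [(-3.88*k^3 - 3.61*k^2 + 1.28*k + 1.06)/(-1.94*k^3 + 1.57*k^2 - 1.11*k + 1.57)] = (-13.095*k^4 + 13.58*k^3 - 10.1081*k^2 - 14.6638*k + 3.1862)/(3.7636*k^6 - 6.0916*k^5 + 6.7717*k^4 - 9.577*k^3 + 6.1619*k^2 - 3.4854*k + 2.4649)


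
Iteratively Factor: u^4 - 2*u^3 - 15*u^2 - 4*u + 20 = (u + 2)*(u^3 - 4*u^2 - 7*u + 10) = (u - 5)*(u + 2)*(u^2 + u - 2) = (u - 5)*(u - 1)*(u + 2)*(u + 2)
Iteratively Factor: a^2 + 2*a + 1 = (a + 1)*(a + 1)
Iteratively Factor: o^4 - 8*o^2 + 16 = (o + 2)*(o^3 - 2*o^2 - 4*o + 8) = (o - 2)*(o + 2)*(o^2 - 4) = (o - 2)*(o + 2)^2*(o - 2)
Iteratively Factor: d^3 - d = (d - 1)*(d^2 + d) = d*(d - 1)*(d + 1)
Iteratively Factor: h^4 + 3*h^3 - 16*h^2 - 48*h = (h - 4)*(h^3 + 7*h^2 + 12*h) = h*(h - 4)*(h^2 + 7*h + 12) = h*(h - 4)*(h + 4)*(h + 3)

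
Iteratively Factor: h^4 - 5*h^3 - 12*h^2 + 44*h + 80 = (h + 2)*(h^3 - 7*h^2 + 2*h + 40) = (h - 4)*(h + 2)*(h^2 - 3*h - 10) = (h - 4)*(h + 2)^2*(h - 5)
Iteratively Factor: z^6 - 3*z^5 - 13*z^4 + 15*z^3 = (z - 5)*(z^5 + 2*z^4 - 3*z^3) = z*(z - 5)*(z^4 + 2*z^3 - 3*z^2) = z^2*(z - 5)*(z^3 + 2*z^2 - 3*z) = z^2*(z - 5)*(z - 1)*(z^2 + 3*z) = z^3*(z - 5)*(z - 1)*(z + 3)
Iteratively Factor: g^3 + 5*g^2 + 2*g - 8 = (g - 1)*(g^2 + 6*g + 8) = (g - 1)*(g + 4)*(g + 2)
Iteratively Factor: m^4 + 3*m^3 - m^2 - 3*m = (m - 1)*(m^3 + 4*m^2 + 3*m) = (m - 1)*(m + 3)*(m^2 + m) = m*(m - 1)*(m + 3)*(m + 1)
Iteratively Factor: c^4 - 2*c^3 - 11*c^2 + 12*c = (c - 1)*(c^3 - c^2 - 12*c) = (c - 4)*(c - 1)*(c^2 + 3*c) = (c - 4)*(c - 1)*(c + 3)*(c)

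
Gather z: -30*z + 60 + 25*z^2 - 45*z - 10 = 25*z^2 - 75*z + 50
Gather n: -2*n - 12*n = -14*n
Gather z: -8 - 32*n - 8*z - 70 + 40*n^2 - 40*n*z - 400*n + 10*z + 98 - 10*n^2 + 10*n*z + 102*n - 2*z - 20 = 30*n^2 - 30*n*z - 330*n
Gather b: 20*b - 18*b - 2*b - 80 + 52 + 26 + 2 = 0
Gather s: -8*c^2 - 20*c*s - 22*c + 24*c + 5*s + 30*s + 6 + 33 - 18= -8*c^2 + 2*c + s*(35 - 20*c) + 21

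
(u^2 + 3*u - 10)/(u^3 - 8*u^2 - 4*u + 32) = (u + 5)/(u^2 - 6*u - 16)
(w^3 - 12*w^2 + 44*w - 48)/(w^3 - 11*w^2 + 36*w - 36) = (w - 4)/(w - 3)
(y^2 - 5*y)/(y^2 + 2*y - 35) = y/(y + 7)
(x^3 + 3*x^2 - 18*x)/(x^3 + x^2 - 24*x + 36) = x/(x - 2)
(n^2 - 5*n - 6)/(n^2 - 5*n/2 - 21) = 2*(n + 1)/(2*n + 7)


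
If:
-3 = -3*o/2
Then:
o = 2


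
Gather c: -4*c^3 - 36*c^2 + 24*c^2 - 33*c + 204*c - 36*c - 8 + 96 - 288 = -4*c^3 - 12*c^2 + 135*c - 200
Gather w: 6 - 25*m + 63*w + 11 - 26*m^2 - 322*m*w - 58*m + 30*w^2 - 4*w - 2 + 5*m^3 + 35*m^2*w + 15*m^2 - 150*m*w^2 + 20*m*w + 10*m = 5*m^3 - 11*m^2 - 73*m + w^2*(30 - 150*m) + w*(35*m^2 - 302*m + 59) + 15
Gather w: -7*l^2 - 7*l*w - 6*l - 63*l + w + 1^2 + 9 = -7*l^2 - 69*l + w*(1 - 7*l) + 10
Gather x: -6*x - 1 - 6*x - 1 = -12*x - 2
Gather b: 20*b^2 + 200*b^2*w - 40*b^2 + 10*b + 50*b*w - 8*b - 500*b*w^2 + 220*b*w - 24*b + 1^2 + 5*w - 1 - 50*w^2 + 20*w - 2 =b^2*(200*w - 20) + b*(-500*w^2 + 270*w - 22) - 50*w^2 + 25*w - 2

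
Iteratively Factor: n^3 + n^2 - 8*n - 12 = (n - 3)*(n^2 + 4*n + 4) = (n - 3)*(n + 2)*(n + 2)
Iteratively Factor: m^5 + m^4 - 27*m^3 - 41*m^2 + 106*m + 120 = (m + 1)*(m^4 - 27*m^2 - 14*m + 120) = (m - 5)*(m + 1)*(m^3 + 5*m^2 - 2*m - 24) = (m - 5)*(m + 1)*(m + 4)*(m^2 + m - 6) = (m - 5)*(m + 1)*(m + 3)*(m + 4)*(m - 2)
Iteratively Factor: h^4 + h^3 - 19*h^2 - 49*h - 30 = (h + 3)*(h^3 - 2*h^2 - 13*h - 10) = (h + 1)*(h + 3)*(h^2 - 3*h - 10) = (h + 1)*(h + 2)*(h + 3)*(h - 5)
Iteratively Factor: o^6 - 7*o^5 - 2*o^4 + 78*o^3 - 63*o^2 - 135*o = (o + 3)*(o^5 - 10*o^4 + 28*o^3 - 6*o^2 - 45*o) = (o + 1)*(o + 3)*(o^4 - 11*o^3 + 39*o^2 - 45*o) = o*(o + 1)*(o + 3)*(o^3 - 11*o^2 + 39*o - 45) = o*(o - 5)*(o + 1)*(o + 3)*(o^2 - 6*o + 9) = o*(o - 5)*(o - 3)*(o + 1)*(o + 3)*(o - 3)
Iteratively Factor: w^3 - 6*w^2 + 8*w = (w - 4)*(w^2 - 2*w) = w*(w - 4)*(w - 2)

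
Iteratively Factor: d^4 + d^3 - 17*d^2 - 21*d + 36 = (d - 1)*(d^3 + 2*d^2 - 15*d - 36) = (d - 4)*(d - 1)*(d^2 + 6*d + 9) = (d - 4)*(d - 1)*(d + 3)*(d + 3)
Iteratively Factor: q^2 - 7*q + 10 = (q - 2)*(q - 5)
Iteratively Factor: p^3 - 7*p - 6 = (p - 3)*(p^2 + 3*p + 2) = (p - 3)*(p + 1)*(p + 2)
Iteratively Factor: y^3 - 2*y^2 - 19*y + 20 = (y - 5)*(y^2 + 3*y - 4) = (y - 5)*(y + 4)*(y - 1)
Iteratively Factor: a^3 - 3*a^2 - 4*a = (a - 4)*(a^2 + a) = (a - 4)*(a + 1)*(a)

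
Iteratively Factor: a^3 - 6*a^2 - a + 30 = (a + 2)*(a^2 - 8*a + 15) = (a - 5)*(a + 2)*(a - 3)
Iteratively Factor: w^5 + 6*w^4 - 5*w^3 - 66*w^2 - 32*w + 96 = (w - 1)*(w^4 + 7*w^3 + 2*w^2 - 64*w - 96) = (w - 1)*(w + 2)*(w^3 + 5*w^2 - 8*w - 48) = (w - 1)*(w + 2)*(w + 4)*(w^2 + w - 12) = (w - 3)*(w - 1)*(w + 2)*(w + 4)*(w + 4)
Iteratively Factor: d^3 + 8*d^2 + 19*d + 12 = (d + 4)*(d^2 + 4*d + 3) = (d + 3)*(d + 4)*(d + 1)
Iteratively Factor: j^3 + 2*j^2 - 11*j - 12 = (j + 1)*(j^2 + j - 12) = (j + 1)*(j + 4)*(j - 3)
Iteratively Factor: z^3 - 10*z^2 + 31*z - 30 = (z - 5)*(z^2 - 5*z + 6) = (z - 5)*(z - 3)*(z - 2)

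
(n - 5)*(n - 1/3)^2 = n^3 - 17*n^2/3 + 31*n/9 - 5/9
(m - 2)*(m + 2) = m^2 - 4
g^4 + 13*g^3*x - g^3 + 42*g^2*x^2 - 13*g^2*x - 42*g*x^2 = g*(g - 1)*(g + 6*x)*(g + 7*x)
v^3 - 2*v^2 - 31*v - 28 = (v - 7)*(v + 1)*(v + 4)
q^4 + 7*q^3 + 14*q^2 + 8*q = q*(q + 1)*(q + 2)*(q + 4)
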